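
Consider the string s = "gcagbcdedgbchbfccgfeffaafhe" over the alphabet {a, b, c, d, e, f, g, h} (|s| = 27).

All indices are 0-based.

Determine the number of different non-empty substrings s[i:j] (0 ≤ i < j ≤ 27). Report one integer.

rank | idx | suffix
   0 |  22 | aafhe
   1 |  23 | afhe
   2 |   2 | agbcdedgbchbfccgfeffaafhe
   3 |   4 | bcdedgbchbfccgfeffaafhe
   4 |  10 | bchbfccgfeffaafhe
   5 |  13 | bfccgfeffaafhe
   6 |   1 | cagbcdedgbchbfccgfeffaafhe
   7 |  15 | ccgfeffaafhe
   8 |   5 | cdedgbchbfccgfeffaafhe
   9 |  16 | cgfeffaafhe
  10 |  11 | chbfccgfeffaafhe
  11 |   6 | dedgbchbfccgfeffaafhe
  12 |   8 | dgbchbfccgfeffaafhe
  13 |  26 | e
  14 |   7 | edgbchbfccgfeffaafhe
  15 |  19 | effaafhe
  16 |  21 | faafhe
  17 |  14 | fccgfeffaafhe
  18 |  18 | feffaafhe
  19 |  20 | ffaafhe
  20 |  24 | fhe
  21 |   3 | gbcdedgbchbfccgfeffaafhe
  22 |   9 | gbchbfccgfeffaafhe
  23 |   0 | gcagbcdedgbchbfccgfeffaafhe
  24 |  17 | gfeffaafhe
  25 |  12 | hbfccgfeffaafhe
  26 |  25 | he

SA = [22, 23, 2, 4, 10, 13, 1, 15, 5, 16, 11, 6, 8, 26, 7, 19, 21, 14, 18, 20, 24, 3, 9, 0, 17, 12, 25]
i: (SA[i-1],SA[i]) lcp shared
  1: (22,23) 1 'a'
  2: (23,2) 1 'a'
  3: (2,4) 0 ''
  4: (4,10) 2 'bc'
  5: (10,13) 1 'b'
  6: (13,1) 0 ''
  7: (1,15) 1 'c'
  8: (15,5) 1 'c'
  9: (5,16) 1 'c'
  10: (16,11) 1 'c'
  11: (11,6) 0 ''
  12: (6,8) 1 'd'
  13: (8,26) 0 ''
  14: (26,7) 1 'e'
  15: (7,19) 1 'e'
  16: (19,21) 0 ''
  17: (21,14) 1 'f'
  18: (14,18) 1 'f'
  19: (18,20) 1 'f'
  20: (20,24) 1 'f'
  21: (24,3) 0 ''
  22: (3,9) 3 'gbc'
  23: (9,0) 1 'g'
  24: (0,17) 1 'g'
  25: (17,12) 0 ''
  26: (12,25) 1 'h'

n(n+1)/2 = 27·28/2 = 378
Σ LCP = 0 + 1 + 1 + 0 + 2 + 1 + 0 + 1 + 1 + 1 + 1 + 0 + 1 + 0 + 1 + 1 + 0 + 1 + 1 + 1 + 1 + 0 + 3 + 1 + 1 + 0 + 1 = 22
distinct = 378 − 22 = 356

356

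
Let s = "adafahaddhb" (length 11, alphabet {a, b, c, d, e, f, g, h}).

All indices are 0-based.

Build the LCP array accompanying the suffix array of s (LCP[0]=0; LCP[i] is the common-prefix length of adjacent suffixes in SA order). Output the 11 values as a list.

[0, 2, 1, 1, 0, 0, 1, 1, 0, 0, 1]

rank→(start, suffix):
  0 → (0, 'adafahaddhb')
  1 → (6, 'addhb')
  2 → (2, 'afahaddhb')
  3 → (4, 'ahaddhb')
  4 → (10, 'b')
  5 → (1, 'dafahaddhb')
  6 → (7, 'ddhb')
  7 → (8, 'dhb')
  8 → (3, 'fahaddhb')
  9 → (5, 'haddhb')
  10 → (9, 'hb')

SA = [0, 6, 2, 4, 10, 1, 7, 8, 3, 5, 9]
rank  pair      lcp
   1  s[0:],s[6:]  2  'ad'
   2  s[6:],s[2:]  1  'a'
   3  s[2:],s[4:]  1  'a'
   4  s[4:],s[10:]  0  ''
   5  s[10:],s[1:]  0  ''
   6  s[1:],s[7:]  1  'd'
   7  s[7:],s[8:]  1  'd'
   8  s[8:],s[3:]  0  ''
   9  s[3:],s[5:]  0  ''
  10  s[5:],s[9:]  1  'h'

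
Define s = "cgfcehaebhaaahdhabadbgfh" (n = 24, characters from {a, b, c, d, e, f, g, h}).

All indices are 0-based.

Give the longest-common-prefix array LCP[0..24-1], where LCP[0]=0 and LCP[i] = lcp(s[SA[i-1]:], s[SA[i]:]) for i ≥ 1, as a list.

[0, 2, 1, 1, 1, 1, 0, 1, 1, 0, 1, 0, 1, 0, 1, 0, 1, 0, 2, 0, 1, 2, 2, 1]

rank | idx | suffix
   0 |  10 | aaahdhabadbgfh
   1 |  11 | aahdhabadbgfh
   2 |  16 | abadbgfh
   3 |  18 | adbgfh
   4 |   6 | aebhaaahdhabadbgfh
   5 |  12 | ahdhabadbgfh
   6 |  17 | badbgfh
   7 |  20 | bgfh
   8 |   8 | bhaaahdhabadbgfh
   9 |   3 | cehaebhaaahdhabadbgfh
  10 |   0 | cgfcehaebhaaahdhabadbgfh
  11 |  19 | dbgfh
  12 |  14 | dhabadbgfh
  13 |   7 | ebhaaahdhabadbgfh
  14 |   4 | ehaebhaaahdhabadbgfh
  15 |   2 | fcehaebhaaahdhabadbgfh
  16 |  22 | fh
  17 |   1 | gfcehaebhaaahdhabadbgfh
  18 |  21 | gfh
  19 |  23 | h
  20 |   9 | haaahdhabadbgfh
  21 |  15 | habadbgfh
  22 |   5 | haebhaaahdhabadbgfh
  23 |  13 | hdhabadbgfh

SA = [10, 11, 16, 18, 6, 12, 17, 20, 8, 3, 0, 19, 14, 7, 4, 2, 22, 1, 21, 23, 9, 15, 5, 13]
rank  pair      lcp
   1  s[10:],s[11:]  2  'aa'
   2  s[11:],s[16:]  1  'a'
   3  s[16:],s[18:]  1  'a'
   4  s[18:],s[6:]  1  'a'
   5  s[6:],s[12:]  1  'a'
   6  s[12:],s[17:]  0  ''
   7  s[17:],s[20:]  1  'b'
   8  s[20:],s[8:]  1  'b'
   9  s[8:],s[3:]  0  ''
  10  s[3:],s[0:]  1  'c'
  11  s[0:],s[19:]  0  ''
  12  s[19:],s[14:]  1  'd'
  13  s[14:],s[7:]  0  ''
  14  s[7:],s[4:]  1  'e'
  15  s[4:],s[2:]  0  ''
  16  s[2:],s[22:]  1  'f'
  17  s[22:],s[1:]  0  ''
  18  s[1:],s[21:]  2  'gf'
  19  s[21:],s[23:]  0  ''
  20  s[23:],s[9:]  1  'h'
  21  s[9:],s[15:]  2  'ha'
  22  s[15:],s[5:]  2  'ha'
  23  s[5:],s[13:]  1  'h'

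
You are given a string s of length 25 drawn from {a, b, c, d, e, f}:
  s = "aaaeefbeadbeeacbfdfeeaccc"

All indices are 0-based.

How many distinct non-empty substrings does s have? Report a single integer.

295

rank | idx | suffix
   0 |   0 | aaaeefbeadbeeacbfdfeeaccc
   1 |   1 | aaeefbeadbeeacbfdfeeaccc
   2 |  13 | acbfdfeeaccc
   3 |  21 | accc
   4 |   8 | adbeeacbfdfeeaccc
   5 |   2 | aeefbeadbeeacbfdfeeaccc
   6 |   6 | beadbeeacbfdfeeaccc
   7 |  10 | beeacbfdfeeaccc
   8 |  15 | bfdfeeaccc
   9 |  24 | c
  10 |  14 | cbfdfeeaccc
  11 |  23 | cc
  12 |  22 | ccc
  13 |   9 | dbeeacbfdfeeaccc
  14 |  17 | dfeeaccc
  15 |  12 | eacbfdfeeaccc
  16 |  20 | eaccc
  17 |   7 | eadbeeacbfdfeeaccc
  18 |  11 | eeacbfdfeeaccc
  19 |  19 | eeaccc
  20 |   3 | eefbeadbeeacbfdfeeaccc
  21 |   4 | efbeadbeeacbfdfeeaccc
  22 |   5 | fbeadbeeacbfdfeeaccc
  23 |  16 | fdfeeaccc
  24 |  18 | feeaccc

SA = [0, 1, 13, 21, 8, 2, 6, 10, 15, 24, 14, 23, 22, 9, 17, 12, 20, 7, 11, 19, 3, 4, 5, 16, 18]
rank  pair      lcp
   1  s[0:],s[1:]  2  'aa'
   2  s[1:],s[13:]  1  'a'
   3  s[13:],s[21:]  2  'ac'
   4  s[21:],s[8:]  1  'a'
   5  s[8:],s[2:]  1  'a'
   6  s[2:],s[6:]  0  ''
   7  s[6:],s[10:]  2  'be'
   8  s[10:],s[15:]  1  'b'
   9  s[15:],s[24:]  0  ''
  10  s[24:],s[14:]  1  'c'
  11  s[14:],s[23:]  1  'c'
  12  s[23:],s[22:]  2  'cc'
  13  s[22:],s[9:]  0  ''
  14  s[9:],s[17:]  1  'd'
  15  s[17:],s[12:]  0  ''
  16  s[12:],s[20:]  3  'eac'
  17  s[20:],s[7:]  2  'ea'
  18  s[7:],s[11:]  1  'e'
  19  s[11:],s[19:]  4  'eeac'
  20  s[19:],s[3:]  2  'ee'
  21  s[3:],s[4:]  1  'e'
  22  s[4:],s[5:]  0  ''
  23  s[5:],s[16:]  1  'f'
  24  s[16:],s[18:]  1  'f'

n(n+1)/2 = 25·26/2 = 325
Σ LCP = 0 + 2 + 1 + 2 + 1 + 1 + 0 + 2 + 1 + 0 + 1 + 1 + 2 + 0 + 1 + 0 + 3 + 2 + 1 + 4 + 2 + 1 + 0 + 1 + 1 = 30
distinct = 325 − 30 = 295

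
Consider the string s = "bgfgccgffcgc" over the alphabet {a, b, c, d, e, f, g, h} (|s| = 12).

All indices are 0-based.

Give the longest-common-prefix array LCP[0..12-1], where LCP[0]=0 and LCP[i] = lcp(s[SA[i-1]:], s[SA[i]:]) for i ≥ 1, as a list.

[0, 0, 1, 1, 2, 0, 1, 1, 0, 2, 1, 2]

rank→(start, suffix):
  0 → (0, 'bgfgccgffcgc')
  1 → (11, 'c')
  2 → (4, 'ccgffcgc')
  3 → (9, 'cgc')
  4 → (5, 'cgffcgc')
  5 → (8, 'fcgc')
  6 → (7, 'ffcgc')
  7 → (2, 'fgccgffcgc')
  8 → (10, 'gc')
  9 → (3, 'gccgffcgc')
  10 → (6, 'gffcgc')
  11 → (1, 'gfgccgffcgc')

SA = [0, 11, 4, 9, 5, 8, 7, 2, 10, 3, 6, 1]
rank  pair      lcp
   1  s[0:],s[11:]  0  ''
   2  s[11:],s[4:]  1  'c'
   3  s[4:],s[9:]  1  'c'
   4  s[9:],s[5:]  2  'cg'
   5  s[5:],s[8:]  0  ''
   6  s[8:],s[7:]  1  'f'
   7  s[7:],s[2:]  1  'f'
   8  s[2:],s[10:]  0  ''
   9  s[10:],s[3:]  2  'gc'
  10  s[3:],s[6:]  1  'g'
  11  s[6:],s[1:]  2  'gf'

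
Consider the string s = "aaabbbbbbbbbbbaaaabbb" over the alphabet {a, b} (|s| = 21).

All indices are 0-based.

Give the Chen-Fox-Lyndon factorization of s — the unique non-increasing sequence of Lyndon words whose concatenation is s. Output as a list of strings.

["aaabbbbbbbbbbb", "aaaabbb"]

emit factor 1: 'aaabbbbbbbbbbb' (i=0, period=14)
emit factor 2: 'aaaabbb' (i=14, period=7)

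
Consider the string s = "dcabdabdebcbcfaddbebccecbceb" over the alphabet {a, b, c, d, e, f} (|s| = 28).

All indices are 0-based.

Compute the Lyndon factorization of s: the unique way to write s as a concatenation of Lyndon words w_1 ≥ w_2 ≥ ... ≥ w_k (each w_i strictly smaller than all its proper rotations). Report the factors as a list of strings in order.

emit factor 1: 'd' (i=0, period=1)
emit factor 2: 'c' (i=1, period=1)
emit factor 3: 'abdabdebcbcfaddbebccecbceb' (i=2, period=26)

["d", "c", "abdabdebcbcfaddbebccecbceb"]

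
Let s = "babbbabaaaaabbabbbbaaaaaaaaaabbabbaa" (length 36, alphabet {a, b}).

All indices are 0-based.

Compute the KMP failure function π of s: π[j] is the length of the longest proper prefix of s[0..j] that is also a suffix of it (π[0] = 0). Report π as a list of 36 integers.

[0, 0, 1, 1, 1, 2, 3, 2, 0, 0, 0, 0, 1, 1, 2, 3, 4, 5, 1, 2, 0, 0, 0, 0, 0, 0, 0, 0, 0, 1, 1, 2, 3, 4, 2, 0]

π[0] = 0
j=1 s[j]='a': π[1]=0 (border '')
j=2 s[j]='b': π[2]=1 (border 'b')
j=3 s[j]='b': k: 1→0; π[3]=1 (border 'b')
j=4 s[j]='b': k: 1→0; π[4]=1 (border 'b')
j=5 s[j]='a': π[5]=2 (border 'ba')
j=6 s[j]='b': π[6]=3 (border 'bab')
j=7 s[j]='a': k: 3→1; π[7]=2 (border 'ba')
j=8 s[j]='a': k: 2→0; π[8]=0 (border '')
j=9 s[j]='a': π[9]=0 (border '')
j=10 s[j]='a': π[10]=0 (border '')
j=11 s[j]='a': π[11]=0 (border '')
j=12 s[j]='b': π[12]=1 (border 'b')
j=13 s[j]='b': k: 1→0; π[13]=1 (border 'b')
j=14 s[j]='a': π[14]=2 (border 'ba')
j=15 s[j]='b': π[15]=3 (border 'bab')
j=16 s[j]='b': π[16]=4 (border 'babb')
j=17 s[j]='b': π[17]=5 (border 'babbb')
j=18 s[j]='b': k: 5→1→0; π[18]=1 (border 'b')
j=19 s[j]='a': π[19]=2 (border 'ba')
j=20 s[j]='a': k: 2→0; π[20]=0 (border '')
j=21 s[j]='a': π[21]=0 (border '')
j=22 s[j]='a': π[22]=0 (border '')
j=23 s[j]='a': π[23]=0 (border '')
j=24 s[j]='a': π[24]=0 (border '')
j=25 s[j]='a': π[25]=0 (border '')
j=26 s[j]='a': π[26]=0 (border '')
j=27 s[j]='a': π[27]=0 (border '')
j=28 s[j]='a': π[28]=0 (border '')
j=29 s[j]='b': π[29]=1 (border 'b')
j=30 s[j]='b': k: 1→0; π[30]=1 (border 'b')
j=31 s[j]='a': π[31]=2 (border 'ba')
j=32 s[j]='b': π[32]=3 (border 'bab')
j=33 s[j]='b': π[33]=4 (border 'babb')
j=34 s[j]='a': k: 4→1; π[34]=2 (border 'ba')
j=35 s[j]='a': k: 2→0; π[35]=0 (border '')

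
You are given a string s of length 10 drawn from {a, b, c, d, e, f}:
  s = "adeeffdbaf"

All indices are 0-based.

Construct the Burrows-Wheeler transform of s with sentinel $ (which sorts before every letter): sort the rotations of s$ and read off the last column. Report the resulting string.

f$bdfadeafe

rank  rotation     last
    0  $adeeffdbaf  f
    1  adeeffdbaf$  $
    2  af$adeeffdb  b
    3  baf$adeeffd  d
    4  dbaf$adeeff  f
    5  deeffdbaf$a  a
    6  eeffdbaf$ad  d
    7  effdbaf$ade  e
    8  f$adeeffdba  a
    9  fdbaf$adeef  f
   10  ffdbaf$adee  e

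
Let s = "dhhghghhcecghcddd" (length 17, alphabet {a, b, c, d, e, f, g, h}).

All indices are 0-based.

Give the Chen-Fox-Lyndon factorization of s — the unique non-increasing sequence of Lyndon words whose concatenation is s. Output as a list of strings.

["dhhghghh", "cecgh", "cddd"]

emit factor 1: 'dhhghghh' (i=0, period=8)
emit factor 2: 'cecgh' (i=8, period=5)
emit factor 3: 'cddd' (i=13, period=4)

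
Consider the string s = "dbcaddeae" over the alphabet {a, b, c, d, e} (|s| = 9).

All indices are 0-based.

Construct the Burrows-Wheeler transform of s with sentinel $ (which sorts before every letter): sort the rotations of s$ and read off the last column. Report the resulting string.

rank  rotation    last
    0  $dbcaddeae  e
    1  addeae$dbc  c
    2  ae$dbcadde  e
    3  bcaddeae$d  d
    4  caddeae$db  b
    5  dbcaddeae$  $
    6  ddeae$dbca  a
    7  deae$dbcad  d
    8  e$dbcaddea  a
    9  eae$dbcadd  d

ecedb$adad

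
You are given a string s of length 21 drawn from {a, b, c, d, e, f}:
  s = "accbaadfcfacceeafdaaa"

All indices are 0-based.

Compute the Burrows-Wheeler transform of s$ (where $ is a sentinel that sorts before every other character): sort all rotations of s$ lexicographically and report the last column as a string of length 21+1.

rank  rotation                last
    0  $accbaadfcfacceeafdaaa  a
    1  a$accbaadfcfacceeafdaa  a
    2  aa$accbaadfcfacceeafda  a
    3  aaa$accbaadfcfacceeafd  d
    4  aadfcfacceeafdaaa$accb  b
    5  accbaadfcfacceeafdaaa$  $
    6  acceeafdaaa$accbaadfcf  f
    7  adfcfacceeafdaaa$accba  a
    8  afdaaa$accbaadfcfaccee  e
    9  baadfcfacceeafdaaa$acc  c
   10  cbaadfcfacceeafdaaa$ac  c
   11  ccbaadfcfacceeafdaaa$a  a
   12  cceeafdaaa$accbaadfcfa  a
   13  ceeafdaaa$accbaadfcfac  c
   14  cfacceeafdaaa$accbaadf  f
   15  daaa$accbaadfcfacceeaf  f
   16  dfcfacceeafdaaa$accbaa  a
   17  eafdaaa$accbaadfcfacce  e
   18  eeafdaaa$accbaadfcfacc  c
   19  facceeafdaaa$accbaadfc  c
   20  fcfacceeafdaaa$accbaad  d
   21  fdaaa$accbaadfcfacceea  a

aaadb$faeccaacffaeccda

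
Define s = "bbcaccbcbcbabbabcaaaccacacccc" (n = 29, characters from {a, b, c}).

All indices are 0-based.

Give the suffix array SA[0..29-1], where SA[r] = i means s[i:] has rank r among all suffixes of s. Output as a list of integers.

[17, 18, 11, 14, 22, 19, 3, 24, 10, 13, 12, 0, 15, 1, 8, 6, 28, 16, 21, 2, 23, 9, 7, 5, 27, 20, 4, 26, 25]

sorted suffixes:
  #0 SA[0]=17  'aaaccacacccc'
  #1 SA[1]=18  'aaccacacccc'
  #2 SA[2]=11  'abbabcaaaccacacccc'
  #3 SA[3]=14  'abcaaaccacacccc'
  #4 SA[4]=22  'acacccc'
  #5 SA[5]=19  'accacacccc'
  #6 SA[6]=3  'accbcbcbabbabcaaaccacacccc'
  #7 SA[7]=24  'acccc'
  #8 SA[8]=10  'babbabcaaaccacacccc'
  #9 SA[9]=13  'babcaaaccacacccc'
  #10 SA[10]=12  'bbabcaaaccacacccc'
  #11 SA[11]=0  'bbcaccbcbcbabbabcaaaccacacccc'
  #12 SA[12]=15  'bcaaaccacacccc'
  #13 SA[13]=1  'bcaccbcbcbabbabcaaaccacacccc'
  #14 SA[14]=8  'bcbabbabcaaaccacacccc'
  #15 SA[15]=6  'bcbcbabbabcaaaccacacccc'
  #16 SA[16]=28  'c'
  #17 SA[17]=16  'caaaccacacccc'
  #18 SA[18]=21  'cacacccc'
  #19 SA[19]=2  'caccbcbcbabbabcaaaccacacccc'
  #20 SA[20]=23  'cacccc'
  #21 SA[21]=9  'cbabbabcaaaccacacccc'
  #22 SA[22]=7  'cbcbabbabcaaaccacacccc'
  #23 SA[23]=5  'cbcbcbabbabcaaaccacacccc'
  #24 SA[24]=27  'cc'
  #25 SA[25]=20  'ccacacccc'
  #26 SA[26]=4  'ccbcbcbabbabcaaaccacacccc'
  #27 SA[27]=26  'ccc'
  #28 SA[28]=25  'cccc'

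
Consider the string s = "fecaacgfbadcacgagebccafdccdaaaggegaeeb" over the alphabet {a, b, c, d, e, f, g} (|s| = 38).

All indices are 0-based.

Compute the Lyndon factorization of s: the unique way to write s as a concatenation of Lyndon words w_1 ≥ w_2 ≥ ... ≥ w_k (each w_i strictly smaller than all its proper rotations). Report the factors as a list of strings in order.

["f", "e", "c", "aacgfbadcacgagebccafdccd", "aaaggegaeeb"]

emit factor 1: 'f' (i=0, period=1)
emit factor 2: 'e' (i=1, period=1)
emit factor 3: 'c' (i=2, period=1)
emit factor 4: 'aacgfbadcacgagebccafdccd' (i=3, period=24)
emit factor 5: 'aaaggegaeeb' (i=27, period=11)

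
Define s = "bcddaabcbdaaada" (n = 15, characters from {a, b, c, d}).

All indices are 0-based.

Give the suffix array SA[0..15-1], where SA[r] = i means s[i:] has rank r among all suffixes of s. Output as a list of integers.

sorted suffixes:
  #0 SA[0]=14  'a'
  #1 SA[1]=10  'aaada'
  #2 SA[2]=4  'aabcbdaaada'
  #3 SA[3]=11  'aada'
  #4 SA[4]=5  'abcbdaaada'
  #5 SA[5]=12  'ada'
  #6 SA[6]=6  'bcbdaaada'
  #7 SA[7]=0  'bcddaabcbdaaada'
  #8 SA[8]=8  'bdaaada'
  #9 SA[9]=7  'cbdaaada'
  #10 SA[10]=1  'cddaabcbdaaada'
  #11 SA[11]=13  'da'
  #12 SA[12]=9  'daaada'
  #13 SA[13]=3  'daabcbdaaada'
  #14 SA[14]=2  'ddaabcbdaaada'

[14, 10, 4, 11, 5, 12, 6, 0, 8, 7, 1, 13, 9, 3, 2]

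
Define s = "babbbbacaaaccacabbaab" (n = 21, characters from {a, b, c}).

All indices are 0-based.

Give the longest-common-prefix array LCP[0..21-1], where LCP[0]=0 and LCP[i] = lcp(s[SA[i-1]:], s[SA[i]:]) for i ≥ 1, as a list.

[0, 2, 2, 1, 2, 3, 1, 3, 2, 0, 1, 2, 2, 1, 3, 2, 3, 0, 2, 2, 1]

rank | idx | suffix
   0 |   8 | aaaccacabbaab
   1 |  18 | aab
   2 |   9 | aaccacabbaab
   3 |  19 | ab
   4 |  15 | abbaab
   5 |   1 | abbbbacaaaccacabbaab
   6 |   6 | acaaaccacabbaab
   7 |  13 | acabbaab
   8 |  10 | accacabbaab
   9 |  20 | b
  10 |  17 | baab
  11 |   0 | babbbbacaaaccacabbaab
  12 |   5 | bacaaaccacabbaab
  13 |  16 | bbaab
  14 |   4 | bbacaaaccacabbaab
  15 |   3 | bbbacaaaccacabbaab
  16 |   2 | bbbbacaaaccacabbaab
  17 |   7 | caaaccacabbaab
  18 |  14 | cabbaab
  19 |  12 | cacabbaab
  20 |  11 | ccacabbaab

SA = [8, 18, 9, 19, 15, 1, 6, 13, 10, 20, 17, 0, 5, 16, 4, 3, 2, 7, 14, 12, 11]
[i] adj suffixes → lcp
  [1] 8/18 → 2 ('aa')
  [2] 18/9 → 2 ('aa')
  [3] 9/19 → 1 ('a')
  [4] 19/15 → 2 ('ab')
  [5] 15/1 → 3 ('abb')
  [6] 1/6 → 1 ('a')
  [7] 6/13 → 3 ('aca')
  [8] 13/10 → 2 ('ac')
  [9] 10/20 → 0 ('')
  [10] 20/17 → 1 ('b')
  [11] 17/0 → 2 ('ba')
  [12] 0/5 → 2 ('ba')
  [13] 5/16 → 1 ('b')
  [14] 16/4 → 3 ('bba')
  [15] 4/3 → 2 ('bb')
  [16] 3/2 → 3 ('bbb')
  [17] 2/7 → 0 ('')
  [18] 7/14 → 2 ('ca')
  [19] 14/12 → 2 ('ca')
  [20] 12/11 → 1 ('c')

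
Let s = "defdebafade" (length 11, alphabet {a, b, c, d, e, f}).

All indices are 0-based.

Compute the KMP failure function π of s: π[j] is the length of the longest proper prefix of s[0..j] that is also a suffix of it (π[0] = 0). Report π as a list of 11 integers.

[0, 0, 0, 1, 2, 0, 0, 0, 0, 1, 2]

π[0] = 0
j=1 s[j]='e': π[1]=0 (border '')
j=2 s[j]='f': π[2]=0 (border '')
j=3 s[j]='d': π[3]=1 (border 'd')
j=4 s[j]='e': π[4]=2 (border 'de')
j=5 s[j]='b': k: 2→0; π[5]=0 (border '')
j=6 s[j]='a': π[6]=0 (border '')
j=7 s[j]='f': π[7]=0 (border '')
j=8 s[j]='a': π[8]=0 (border '')
j=9 s[j]='d': π[9]=1 (border 'd')
j=10 s[j]='e': π[10]=2 (border 'de')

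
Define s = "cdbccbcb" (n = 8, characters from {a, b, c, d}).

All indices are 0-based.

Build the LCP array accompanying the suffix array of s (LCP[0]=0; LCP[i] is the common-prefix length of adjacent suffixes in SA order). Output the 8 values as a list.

rank→(start, suffix):
  0 → (7, 'b')
  1 → (5, 'bcb')
  2 → (2, 'bccbcb')
  3 → (6, 'cb')
  4 → (4, 'cbcb')
  5 → (3, 'ccbcb')
  6 → (0, 'cdbccbcb')
  7 → (1, 'dbccbcb')

SA = [7, 5, 2, 6, 4, 3, 0, 1]
rank  pair      lcp
   1  s[7:],s[5:]  1  'b'
   2  s[5:],s[2:]  2  'bc'
   3  s[2:],s[6:]  0  ''
   4  s[6:],s[4:]  2  'cb'
   5  s[4:],s[3:]  1  'c'
   6  s[3:],s[0:]  1  'c'
   7  s[0:],s[1:]  0  ''

[0, 1, 2, 0, 2, 1, 1, 0]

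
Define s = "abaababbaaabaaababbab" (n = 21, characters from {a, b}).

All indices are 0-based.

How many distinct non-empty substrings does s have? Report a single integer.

167

rank→(start, suffix):
  0 → (8, 'aaabaaababbab')
  1 → (12, 'aaababbab')
  2 → (9, 'aabaaababbab')
  3 → (2, 'aababbaaabaaababbab')
  4 → (13, 'aababbab')
  5 → (19, 'ab')
  6 → (10, 'abaaababbab')
  7 → (0, 'abaababbaaabaaababbab')
  8 → (3, 'ababbaaabaaababbab')
  9 → (14, 'ababbab')
  10 → (5, 'abbaaabaaababbab')
  11 → (16, 'abbab')
  12 → (20, 'b')
  13 → (7, 'baaabaaababbab')
  14 → (11, 'baaababbab')
  15 → (1, 'baababbaaabaaababbab')
  16 → (18, 'bab')
  17 → (4, 'babbaaabaaababbab')
  18 → (15, 'babbab')
  19 → (6, 'bbaaabaaababbab')
  20 → (17, 'bbab')

SA = [8, 12, 9, 2, 13, 19, 10, 0, 3, 14, 5, 16, 20, 7, 11, 1, 18, 4, 15, 6, 17]
[i] adj suffixes → lcp
  [1] 8/12 → 5 ('aaaba')
  [2] 12/9 → 2 ('aa')
  [3] 9/2 → 4 ('aaba')
  [4] 2/13 → 7 ('aababba')
  [5] 13/19 → 1 ('a')
  [6] 19/10 → 2 ('ab')
  [7] 10/0 → 4 ('abaa')
  [8] 0/3 → 3 ('aba')
  [9] 3/14 → 6 ('ababba')
  [10] 14/5 → 2 ('ab')
  [11] 5/16 → 4 ('abba')
  [12] 16/20 → 0 ('')
  [13] 20/7 → 1 ('b')
  [14] 7/11 → 6 ('baaaba')
  [15] 11/1 → 3 ('baa')
  [16] 1/18 → 2 ('ba')
  [17] 18/4 → 3 ('bab')
  [18] 4/15 → 5 ('babba')
  [19] 15/6 → 1 ('b')
  [20] 6/17 → 3 ('bba')

n(n+1)/2 = 21·22/2 = 231
Σ LCP = 0 + 5 + 2 + 4 + 7 + 1 + 2 + 4 + 3 + 6 + 2 + 4 + 0 + 1 + 6 + 3 + 2 + 3 + 5 + 1 + 3 = 64
distinct = 231 − 64 = 167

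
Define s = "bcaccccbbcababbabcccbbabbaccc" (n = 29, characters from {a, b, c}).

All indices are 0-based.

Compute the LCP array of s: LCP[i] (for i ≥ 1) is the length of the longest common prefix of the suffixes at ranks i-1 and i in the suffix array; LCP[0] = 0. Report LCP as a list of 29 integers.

rank→(start, suffix):
  0 → (10, 'ababbabcccbbabbaccc')
  1 → (12, 'abbabcccbbabbaccc')
  2 → (22, 'abbaccc')
  3 → (15, 'abcccbbabbaccc')
  4 → (25, 'accc')
  5 → (2, 'accccbbcababbabcccbbabbaccc')
  6 → (11, 'babbabcccbbabbaccc')
  7 → (21, 'babbaccc')
  8 → (14, 'babcccbbabbaccc')
  9 → (24, 'baccc')
  10 → (20, 'bbabbaccc')
  11 → (13, 'bbabcccbbabbaccc')
  12 → (23, 'bbaccc')
  13 → (7, 'bbcababbabcccbbabbaccc')
  14 → (8, 'bcababbabcccbbabbaccc')
  15 → (0, 'bcaccccbbcababbabcccbbabbaccc')
  16 → (16, 'bcccbbabbaccc')
  17 → (28, 'c')
  18 → (9, 'cababbabcccbbabbaccc')
  19 → (1, 'caccccbbcababbabcccbbabbaccc')
  20 → (19, 'cbbabbaccc')
  21 → (6, 'cbbcababbabcccbbabbaccc')
  22 → (27, 'cc')
  23 → (18, 'ccbbabbaccc')
  24 → (5, 'ccbbcababbabcccbbabbaccc')
  25 → (26, 'ccc')
  26 → (17, 'cccbbabbaccc')
  27 → (4, 'cccbbcababbabcccbbabbaccc')
  28 → (3, 'ccccbbcababbabcccbbabbaccc')

SA = [10, 12, 22, 15, 25, 2, 11, 21, 14, 24, 20, 13, 23, 7, 8, 0, 16, 28, 9, 1, 19, 6, 27, 18, 5, 26, 17, 4, 3]
[i] adj suffixes → lcp
  [1] 10/12 → 2 ('ab')
  [2] 12/22 → 4 ('abba')
  [3] 22/15 → 2 ('ab')
  [4] 15/25 → 1 ('a')
  [5] 25/2 → 4 ('accc')
  [6] 2/11 → 0 ('')
  [7] 11/21 → 5 ('babba')
  [8] 21/14 → 3 ('bab')
  [9] 14/24 → 2 ('ba')
  [10] 24/20 → 1 ('b')
  [11] 20/13 → 4 ('bbab')
  [12] 13/23 → 3 ('bba')
  [13] 23/7 → 2 ('bb')
  [14] 7/8 → 1 ('b')
  [15] 8/0 → 3 ('bca')
  [16] 0/16 → 2 ('bc')
  [17] 16/28 → 0 ('')
  [18] 28/9 → 1 ('c')
  [19] 9/1 → 2 ('ca')
  [20] 1/19 → 1 ('c')
  [21] 19/6 → 3 ('cbb')
  [22] 6/27 → 1 ('c')
  [23] 27/18 → 2 ('cc')
  [24] 18/5 → 4 ('ccbb')
  [25] 5/26 → 2 ('cc')
  [26] 26/17 → 3 ('ccc')
  [27] 17/4 → 5 ('cccbb')
  [28] 4/3 → 3 ('ccc')

[0, 2, 4, 2, 1, 4, 0, 5, 3, 2, 1, 4, 3, 2, 1, 3, 2, 0, 1, 2, 1, 3, 1, 2, 4, 2, 3, 5, 3]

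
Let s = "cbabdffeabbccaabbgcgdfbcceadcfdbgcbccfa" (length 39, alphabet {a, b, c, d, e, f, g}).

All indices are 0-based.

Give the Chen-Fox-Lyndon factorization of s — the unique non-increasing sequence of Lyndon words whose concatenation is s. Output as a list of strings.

["c", "b", "abdffe", "abbcc", "aabbgcgdfbcceadcfdbgcbccf", "a"]

emit factor 1: 'c' (i=0, period=1)
emit factor 2: 'b' (i=1, period=1)
emit factor 3: 'abdffe' (i=2, period=6)
emit factor 4: 'abbcc' (i=8, period=5)
emit factor 5: 'aabbgcgdfbcceadcfdbgcbccf' (i=13, period=25)
emit factor 6: 'a' (i=38, period=1)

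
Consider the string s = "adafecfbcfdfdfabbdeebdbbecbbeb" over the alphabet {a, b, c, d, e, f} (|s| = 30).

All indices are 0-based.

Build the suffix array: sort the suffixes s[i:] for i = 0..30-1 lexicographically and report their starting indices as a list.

[14, 0, 2, 29, 15, 26, 22, 7, 20, 16, 27, 23, 25, 5, 8, 1, 21, 17, 12, 10, 28, 19, 24, 4, 18, 13, 6, 11, 9, 3]

rank→(start, suffix):
  0 → (14, 'abbdeebdbbecbbeb')
  1 → (0, 'adafecfbcfdfdfabbdeebdbbecbbeb')
  2 → (2, 'afecfbcfdfdfabbdeebdbbecbbeb')
  3 → (29, 'b')
  4 → (15, 'bbdeebdbbecbbeb')
  5 → (26, 'bbeb')
  6 → (22, 'bbecbbeb')
  7 → (7, 'bcfdfdfabbdeebdbbecbbeb')
  8 → (20, 'bdbbecbbeb')
  9 → (16, 'bdeebdbbecbbeb')
  10 → (27, 'beb')
  11 → (23, 'becbbeb')
  12 → (25, 'cbbeb')
  13 → (5, 'cfbcfdfdfabbdeebdbbecbbeb')
  14 → (8, 'cfdfdfabbdeebdbbecbbeb')
  15 → (1, 'dafecfbcfdfdfabbdeebdbbecbbeb')
  16 → (21, 'dbbecbbeb')
  17 → (17, 'deebdbbecbbeb')
  18 → (12, 'dfabbdeebdbbecbbeb')
  19 → (10, 'dfdfabbdeebdbbecbbeb')
  20 → (28, 'eb')
  21 → (19, 'ebdbbecbbeb')
  22 → (24, 'ecbbeb')
  23 → (4, 'ecfbcfdfdfabbdeebdbbecbbeb')
  24 → (18, 'eebdbbecbbeb')
  25 → (13, 'fabbdeebdbbecbbeb')
  26 → (6, 'fbcfdfdfabbdeebdbbecbbeb')
  27 → (11, 'fdfabbdeebdbbecbbeb')
  28 → (9, 'fdfdfabbdeebdbbecbbeb')
  29 → (3, 'fecfbcfdfdfabbdeebdbbecbbeb')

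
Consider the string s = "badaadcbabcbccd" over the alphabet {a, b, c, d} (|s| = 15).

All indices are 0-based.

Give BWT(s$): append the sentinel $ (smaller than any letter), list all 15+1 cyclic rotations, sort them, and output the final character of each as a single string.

rank  rotation          last
    0  $badaadcbabcbccd  d
    1  aadcbabcbccd$bad  d
    2  abcbccd$badaadcb  b
    3  adaadcbabcbccd$b  b
    4  adcbabcbccd$bada  a
    5  babcbccd$badaadc  c
    6  badaadcbabcbccd$  $
    7  bcbccd$badaadcba  a
    8  bccd$badaadcbabc  c
    9  cbabcbccd$badaad  d
   10  cbccd$badaadcbab  b
   11  ccd$badaadcbabcb  b
   12  cd$badaadcbabcbc  c
   13  d$badaadcbabcbcc  c
   14  daadcbabcbccd$ba  a
   15  dcbabcbccd$badaa  a

ddbbac$acdbbccaa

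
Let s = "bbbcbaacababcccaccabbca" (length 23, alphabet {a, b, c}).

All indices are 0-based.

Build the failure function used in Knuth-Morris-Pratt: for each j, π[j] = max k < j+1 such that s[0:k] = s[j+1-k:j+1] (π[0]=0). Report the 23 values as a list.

π[0] = 0
j=1 s[j]='b': π[1]=1 (border 'b')
j=2 s[j]='b': π[2]=2 (border 'bb')
j=3 s[j]='c': k: 2→1→0; π[3]=0 (border '')
j=4 s[j]='b': π[4]=1 (border 'b')
j=5 s[j]='a': k: 1→0; π[5]=0 (border '')
j=6 s[j]='a': π[6]=0 (border '')
j=7 s[j]='c': π[7]=0 (border '')
j=8 s[j]='a': π[8]=0 (border '')
j=9 s[j]='b': π[9]=1 (border 'b')
j=10 s[j]='a': k: 1→0; π[10]=0 (border '')
j=11 s[j]='b': π[11]=1 (border 'b')
j=12 s[j]='c': k: 1→0; π[12]=0 (border '')
j=13 s[j]='c': π[13]=0 (border '')
j=14 s[j]='c': π[14]=0 (border '')
j=15 s[j]='a': π[15]=0 (border '')
j=16 s[j]='c': π[16]=0 (border '')
j=17 s[j]='c': π[17]=0 (border '')
j=18 s[j]='a': π[18]=0 (border '')
j=19 s[j]='b': π[19]=1 (border 'b')
j=20 s[j]='b': π[20]=2 (border 'bb')
j=21 s[j]='c': k: 2→1→0; π[21]=0 (border '')
j=22 s[j]='a': π[22]=0 (border '')

[0, 1, 2, 0, 1, 0, 0, 0, 0, 1, 0, 1, 0, 0, 0, 0, 0, 0, 0, 1, 2, 0, 0]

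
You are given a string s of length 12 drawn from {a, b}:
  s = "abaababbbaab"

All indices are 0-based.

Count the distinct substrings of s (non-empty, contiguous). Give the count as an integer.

57

sorted suffixes:
  #0 SA[0]=9  'aab'
  #1 SA[1]=2  'aababbbaab'
  #2 SA[2]=10  'ab'
  #3 SA[3]=0  'abaababbbaab'
  #4 SA[4]=3  'ababbbaab'
  #5 SA[5]=5  'abbbaab'
  #6 SA[6]=11  'b'
  #7 SA[7]=8  'baab'
  #8 SA[8]=1  'baababbbaab'
  #9 SA[9]=4  'babbbaab'
  #10 SA[10]=7  'bbaab'
  #11 SA[11]=6  'bbbaab'

SA = [9, 2, 10, 0, 3, 5, 11, 8, 1, 4, 7, 6]
i: (SA[i-1],SA[i]) lcp shared
  1: (9,2) 3 'aab'
  2: (2,10) 1 'a'
  3: (10,0) 2 'ab'
  4: (0,3) 3 'aba'
  5: (3,5) 2 'ab'
  6: (5,11) 0 ''
  7: (11,8) 1 'b'
  8: (8,1) 4 'baab'
  9: (1,4) 2 'ba'
  10: (4,7) 1 'b'
  11: (7,6) 2 'bb'

n(n+1)/2 = 12·13/2 = 78
Σ LCP = 0 + 3 + 1 + 2 + 3 + 2 + 0 + 1 + 4 + 2 + 1 + 2 = 21
distinct = 78 − 21 = 57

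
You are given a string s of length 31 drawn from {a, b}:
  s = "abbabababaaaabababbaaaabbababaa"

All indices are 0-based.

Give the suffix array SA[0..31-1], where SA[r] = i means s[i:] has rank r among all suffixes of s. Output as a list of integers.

sorted suffixes:
  #0 SA[0]=30  'a'
  #1 SA[1]=29  'aa'
  #2 SA[2]=9  'aaaabababbaaaabbababaa'
  #3 SA[3]=19  'aaaabbababaa'
  #4 SA[4]=10  'aaabababbaaaabbababaa'
  #5 SA[5]=20  'aaabbababaa'
  #6 SA[6]=11  'aabababbaaaabbababaa'
  #7 SA[7]=21  'aabbababaa'
  #8 SA[8]=27  'abaa'
  #9 SA[9]=7  'abaaaabababbaaaabbababaa'
  #10 SA[10]=25  'ababaa'
  #11 SA[11]=5  'ababaaaabababbaaaabbababaa'
  #12 SA[12]=3  'abababaaaabababbaaaabbababaa'
  #13 SA[13]=12  'abababbaaaabbababaa'
  #14 SA[14]=14  'ababbaaaabbababaa'
  #15 SA[15]=16  'abbaaaabbababaa'
  #16 SA[16]=22  'abbababaa'
  #17 SA[17]=0  'abbabababaaaabababbaaaabbababaa'
  #18 SA[18]=28  'baa'
  #19 SA[19]=8  'baaaabababbaaaabbababaa'
  #20 SA[20]=18  'baaaabbababaa'
  #21 SA[21]=26  'babaa'
  #22 SA[22]=6  'babaaaabababbaaaabbababaa'
  #23 SA[23]=24  'bababaa'
  #24 SA[24]=4  'bababaaaabababbaaaabbababaa'
  #25 SA[25]=2  'babababaaaabababbaaaabbababaa'
  #26 SA[26]=13  'bababbaaaabbababaa'
  #27 SA[27]=15  'babbaaaabbababaa'
  #28 SA[28]=17  'bbaaaabbababaa'
  #29 SA[29]=23  'bbababaa'
  #30 SA[30]=1  'bbabababaaaabababbaaaabbababaa'

[30, 29, 9, 19, 10, 20, 11, 21, 27, 7, 25, 5, 3, 12, 14, 16, 22, 0, 28, 8, 18, 26, 6, 24, 4, 2, 13, 15, 17, 23, 1]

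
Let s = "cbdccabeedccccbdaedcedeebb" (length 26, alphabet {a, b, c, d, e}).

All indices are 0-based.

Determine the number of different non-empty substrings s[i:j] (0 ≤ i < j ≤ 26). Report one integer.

316

rank | idx | suffix
   0 |   5 | abeedccccbdaedcedeebb
   1 |  16 | aedcedeebb
   2 |  25 | b
   3 |  24 | bb
   4 |  14 | bdaedcedeebb
   5 |   1 | bdccabeedccccbdaedcedeebb
   6 |   6 | beedccccbdaedcedeebb
   7 |   4 | cabeedccccbdaedcedeebb
   8 |  13 | cbdaedcedeebb
   9 |   0 | cbdccabeedccccbdaedcedeebb
  10 |   3 | ccabeedccccbdaedcedeebb
  11 |  12 | ccbdaedcedeebb
  12 |  11 | cccbdaedcedeebb
  13 |  10 | ccccbdaedcedeebb
  14 |  19 | cedeebb
  15 |  15 | daedcedeebb
  16 |   2 | dccabeedccccbdaedcedeebb
  17 |   9 | dccccbdaedcedeebb
  18 |  18 | dcedeebb
  19 |  21 | deebb
  20 |  23 | ebb
  21 |   8 | edccccbdaedcedeebb
  22 |  17 | edcedeebb
  23 |  20 | edeebb
  24 |  22 | eebb
  25 |   7 | eedccccbdaedcedeebb

SA = [5, 16, 25, 24, 14, 1, 6, 4, 13, 0, 3, 12, 11, 10, 19, 15, 2, 9, 18, 21, 23, 8, 17, 20, 22, 7]
i: (SA[i-1],SA[i]) lcp shared
  1: (5,16) 1 'a'
  2: (16,25) 0 ''
  3: (25,24) 1 'b'
  4: (24,14) 1 'b'
  5: (14,1) 2 'bd'
  6: (1,6) 1 'b'
  7: (6,4) 0 ''
  8: (4,13) 1 'c'
  9: (13,0) 3 'cbd'
  10: (0,3) 1 'c'
  11: (3,12) 2 'cc'
  12: (12,11) 2 'cc'
  13: (11,10) 3 'ccc'
  14: (10,19) 1 'c'
  15: (19,15) 0 ''
  16: (15,2) 1 'd'
  17: (2,9) 3 'dcc'
  18: (9,18) 2 'dc'
  19: (18,21) 1 'd'
  20: (21,23) 0 ''
  21: (23,8) 1 'e'
  22: (8,17) 3 'edc'
  23: (17,20) 2 'ed'
  24: (20,22) 1 'e'
  25: (22,7) 2 'ee'

n(n+1)/2 = 26·27/2 = 351
Σ LCP = 0 + 1 + 0 + 1 + 1 + 2 + 1 + 0 + 1 + 3 + 1 + 2 + 2 + 3 + 1 + 0 + 1 + 3 + 2 + 1 + 0 + 1 + 3 + 2 + 1 + 2 = 35
distinct = 351 − 35 = 316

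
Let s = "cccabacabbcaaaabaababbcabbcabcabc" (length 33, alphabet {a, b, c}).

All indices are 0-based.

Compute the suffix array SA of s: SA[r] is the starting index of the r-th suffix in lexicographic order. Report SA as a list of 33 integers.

[11, 12, 13, 16, 14, 17, 3, 7, 19, 23, 30, 27, 5, 15, 18, 4, 8, 20, 24, 31, 9, 21, 28, 25, 32, 10, 2, 6, 22, 29, 26, 1, 0]

sorted suffixes:
  #0 SA[0]=11  'aaaabaababbcabbcabcabc'
  #1 SA[1]=12  'aaabaababbcabbcabcabc'
  #2 SA[2]=13  'aabaababbcabbcabcabc'
  #3 SA[3]=16  'aababbcabbcabcabc'
  #4 SA[4]=14  'abaababbcabbcabcabc'
  #5 SA[5]=17  'ababbcabbcabcabc'
  #6 SA[6]=3  'abacabbcaaaabaababbcabbcabcabc'
  #7 SA[7]=7  'abbcaaaabaababbcabbcabcabc'
  #8 SA[8]=19  'abbcabbcabcabc'
  #9 SA[9]=23  'abbcabcabc'
  #10 SA[10]=30  'abc'
  #11 SA[11]=27  'abcabc'
  #12 SA[12]=5  'acabbcaaaabaababbcabbcabcabc'
  #13 SA[13]=15  'baababbcabbcabcabc'
  #14 SA[14]=18  'babbcabbcabcabc'
  #15 SA[15]=4  'bacabbcaaaabaababbcabbcabcabc'
  #16 SA[16]=8  'bbcaaaabaababbcabbcabcabc'
  #17 SA[17]=20  'bbcabbcabcabc'
  #18 SA[18]=24  'bbcabcabc'
  #19 SA[19]=31  'bc'
  #20 SA[20]=9  'bcaaaabaababbcabbcabcabc'
  #21 SA[21]=21  'bcabbcabcabc'
  #22 SA[22]=28  'bcabc'
  #23 SA[23]=25  'bcabcabc'
  #24 SA[24]=32  'c'
  #25 SA[25]=10  'caaaabaababbcabbcabcabc'
  #26 SA[26]=2  'cabacabbcaaaabaababbcabbcabcabc'
  #27 SA[27]=6  'cabbcaaaabaababbcabbcabcabc'
  #28 SA[28]=22  'cabbcabcabc'
  #29 SA[29]=29  'cabc'
  #30 SA[30]=26  'cabcabc'
  #31 SA[31]=1  'ccabacabbcaaaabaababbcabbcabcabc'
  #32 SA[32]=0  'cccabacabbcaaaabaababbcabbcabcabc'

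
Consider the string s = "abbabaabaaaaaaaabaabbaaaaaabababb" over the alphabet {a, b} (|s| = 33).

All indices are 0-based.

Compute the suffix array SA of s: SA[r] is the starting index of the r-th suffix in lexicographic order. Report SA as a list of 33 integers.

sorted suffixes:
  #0 SA[0]=8  'aaaaaaaabaabbaaaaaabababb'
  #1 SA[1]=9  'aaaaaaabaabbaaaaaabababb'
  #2 SA[2]=10  'aaaaaabaabbaaaaaabababb'
  #3 SA[3]=21  'aaaaaabababb'
  #4 SA[4]=11  'aaaaabaabbaaaaaabababb'
  #5 SA[5]=22  'aaaaabababb'
  #6 SA[6]=12  'aaaabaabbaaaaaabababb'
  #7 SA[7]=23  'aaaabababb'
  #8 SA[8]=13  'aaabaabbaaaaaabababb'
  #9 SA[9]=24  'aaabababb'
  #10 SA[10]=5  'aabaaaaaaaabaabbaaaaaabababb'
  #11 SA[11]=14  'aabaabbaaaaaabababb'
  #12 SA[12]=25  'aabababb'
  #13 SA[13]=17  'aabbaaaaaabababb'
  #14 SA[14]=6  'abaaaaaaaabaabbaaaaaabababb'
  #15 SA[15]=3  'abaabaaaaaaaabaabbaaaaaabababb'
  #16 SA[16]=15  'abaabbaaaaaabababb'
  #17 SA[17]=26  'abababb'
  #18 SA[18]=28  'ababb'
  #19 SA[19]=30  'abb'
  #20 SA[20]=18  'abbaaaaaabababb'
  #21 SA[21]=0  'abbabaabaaaaaaaabaabbaaaaaabababb'
  #22 SA[22]=32  'b'
  #23 SA[23]=7  'baaaaaaaabaabbaaaaaabababb'
  #24 SA[24]=20  'baaaaaabababb'
  #25 SA[25]=4  'baabaaaaaaaabaabbaaaaaabababb'
  #26 SA[26]=16  'baabbaaaaaabababb'
  #27 SA[27]=2  'babaabaaaaaaaabaabbaaaaaabababb'
  #28 SA[28]=27  'bababb'
  #29 SA[29]=29  'babb'
  #30 SA[30]=31  'bb'
  #31 SA[31]=19  'bbaaaaaabababb'
  #32 SA[32]=1  'bbabaabaaaaaaaabaabbaaaaaabababb'

[8, 9, 10, 21, 11, 22, 12, 23, 13, 24, 5, 14, 25, 17, 6, 3, 15, 26, 28, 30, 18, 0, 32, 7, 20, 4, 16, 2, 27, 29, 31, 19, 1]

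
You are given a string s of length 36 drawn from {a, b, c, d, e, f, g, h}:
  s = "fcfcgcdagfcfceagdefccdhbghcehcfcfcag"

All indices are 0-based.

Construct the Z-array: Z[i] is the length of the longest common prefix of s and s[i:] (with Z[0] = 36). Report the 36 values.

Z[0]=36
i=1: outside box; Z[1]=0
i=2: outside box; Z[2]=2 grow→box=[2,4)
i=3: min(r-i=1, Z[1]=0)=0; Z[3]=0
i=4: outside box; Z[4]=0
i=5: outside box; Z[5]=0
i=6: outside box; Z[6]=0
i=7: outside box; Z[7]=0
i=8: outside box; Z[8]=0
i=9: outside box; Z[9]=4 grow→box=[9,13)
i=10: min(r-i=3, Z[1]=0)=0; Z[10]=0
i=11: min(r-i=2, Z[2]=2)=2; Z[11]=2
i=12: min(r-i=1, Z[3]=0)=0; Z[12]=0
i=13: outside box; Z[13]=0
i=14: outside box; Z[14]=0
i=15: outside box; Z[15]=0
i=16: outside box; Z[16]=0
i=17: outside box; Z[17]=0
i=18: outside box; Z[18]=2 grow→box=[18,20)
i=19: min(r-i=1, Z[1]=0)=0; Z[19]=0
i=20: outside box; Z[20]=0
i=21: outside box; Z[21]=0
i=22: outside box; Z[22]=0
i=23: outside box; Z[23]=0
i=24: outside box; Z[24]=0
i=25: outside box; Z[25]=0
i=26: outside box; Z[26]=0
i=27: outside box; Z[27]=0
i=28: outside box; Z[28]=0
i=29: outside box; Z[29]=0
i=30: outside box; Z[30]=4 grow→box=[30,34)
i=31: min(r-i=3, Z[1]=0)=0; Z[31]=0
i=32: min(r-i=2, Z[2]=2)=2; Z[32]=2
i=33: min(r-i=1, Z[3]=0)=0; Z[33]=0
i=34: outside box; Z[34]=0
i=35: outside box; Z[35]=0

[36, 0, 2, 0, 0, 0, 0, 0, 0, 4, 0, 2, 0, 0, 0, 0, 0, 0, 2, 0, 0, 0, 0, 0, 0, 0, 0, 0, 0, 0, 4, 0, 2, 0, 0, 0]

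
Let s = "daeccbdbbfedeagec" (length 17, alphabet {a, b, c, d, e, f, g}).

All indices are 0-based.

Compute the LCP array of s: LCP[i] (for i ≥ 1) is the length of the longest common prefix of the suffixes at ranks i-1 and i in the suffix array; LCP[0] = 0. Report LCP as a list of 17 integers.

sorted suffixes:
  #0 SA[0]=1  'aeccbdbbfedeagec'
  #1 SA[1]=13  'agec'
  #2 SA[2]=7  'bbfedeagec'
  #3 SA[3]=5  'bdbbfedeagec'
  #4 SA[4]=8  'bfedeagec'
  #5 SA[5]=16  'c'
  #6 SA[6]=4  'cbdbbfedeagec'
  #7 SA[7]=3  'ccbdbbfedeagec'
  #8 SA[8]=0  'daeccbdbbfedeagec'
  #9 SA[9]=6  'dbbfedeagec'
  #10 SA[10]=11  'deagec'
  #11 SA[11]=12  'eagec'
  #12 SA[12]=15  'ec'
  #13 SA[13]=2  'eccbdbbfedeagec'
  #14 SA[14]=10  'edeagec'
  #15 SA[15]=9  'fedeagec'
  #16 SA[16]=14  'gec'

SA = [1, 13, 7, 5, 8, 16, 4, 3, 0, 6, 11, 12, 15, 2, 10, 9, 14]
rank  pair      lcp
   1  s[1:],s[13:]  1  'a'
   2  s[13:],s[7:]  0  ''
   3  s[7:],s[5:]  1  'b'
   4  s[5:],s[8:]  1  'b'
   5  s[8:],s[16:]  0  ''
   6  s[16:],s[4:]  1  'c'
   7  s[4:],s[3:]  1  'c'
   8  s[3:],s[0:]  0  ''
   9  s[0:],s[6:]  1  'd'
  10  s[6:],s[11:]  1  'd'
  11  s[11:],s[12:]  0  ''
  12  s[12:],s[15:]  1  'e'
  13  s[15:],s[2:]  2  'ec'
  14  s[2:],s[10:]  1  'e'
  15  s[10:],s[9:]  0  ''
  16  s[9:],s[14:]  0  ''

[0, 1, 0, 1, 1, 0, 1, 1, 0, 1, 1, 0, 1, 2, 1, 0, 0]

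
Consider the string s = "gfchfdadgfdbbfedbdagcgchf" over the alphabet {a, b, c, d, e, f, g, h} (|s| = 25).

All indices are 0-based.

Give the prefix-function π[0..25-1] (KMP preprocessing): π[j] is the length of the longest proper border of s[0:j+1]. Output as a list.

π[0] = 0
j=1 s[j]='f': π[1]=0 (border '')
j=2 s[j]='c': π[2]=0 (border '')
j=3 s[j]='h': π[3]=0 (border '')
j=4 s[j]='f': π[4]=0 (border '')
j=5 s[j]='d': π[5]=0 (border '')
j=6 s[j]='a': π[6]=0 (border '')
j=7 s[j]='d': π[7]=0 (border '')
j=8 s[j]='g': π[8]=1 (border 'g')
j=9 s[j]='f': π[9]=2 (border 'gf')
j=10 s[j]='d': k: 2→0; π[10]=0 (border '')
j=11 s[j]='b': π[11]=0 (border '')
j=12 s[j]='b': π[12]=0 (border '')
j=13 s[j]='f': π[13]=0 (border '')
j=14 s[j]='e': π[14]=0 (border '')
j=15 s[j]='d': π[15]=0 (border '')
j=16 s[j]='b': π[16]=0 (border '')
j=17 s[j]='d': π[17]=0 (border '')
j=18 s[j]='a': π[18]=0 (border '')
j=19 s[j]='g': π[19]=1 (border 'g')
j=20 s[j]='c': k: 1→0; π[20]=0 (border '')
j=21 s[j]='g': π[21]=1 (border 'g')
j=22 s[j]='c': k: 1→0; π[22]=0 (border '')
j=23 s[j]='h': π[23]=0 (border '')
j=24 s[j]='f': π[24]=0 (border '')

[0, 0, 0, 0, 0, 0, 0, 0, 1, 2, 0, 0, 0, 0, 0, 0, 0, 0, 0, 1, 0, 1, 0, 0, 0]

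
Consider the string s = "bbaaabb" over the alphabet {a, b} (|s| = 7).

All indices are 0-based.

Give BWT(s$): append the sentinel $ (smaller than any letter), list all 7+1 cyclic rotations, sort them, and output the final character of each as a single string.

bbaabba$

rank  rotation  last
    0  $bbaaabb  b
    1  aaabb$bb  b
    2  aabb$bba  a
    3  abb$bbaa  a
    4  b$bbaaab  b
    5  baaabb$b  b
    6  bb$bbaaa  a
    7  bbaaabb$  $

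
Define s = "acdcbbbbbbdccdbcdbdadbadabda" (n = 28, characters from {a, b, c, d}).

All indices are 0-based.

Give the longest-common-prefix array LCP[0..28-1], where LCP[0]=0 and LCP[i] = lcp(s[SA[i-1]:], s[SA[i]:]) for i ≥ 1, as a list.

rank | idx | suffix
   0 |  27 | a
   1 |  24 | abda
   2 |   0 | acdcbbbbbbdccdbcdbdadbadabda
   3 |  22 | adabda
   4 |  19 | adbadabda
   5 |  21 | badabda
   6 |   4 | bbbbbbdccdbcdbdadbadabda
   7 |   5 | bbbbbdccdbcdbdadbadabda
   8 |   6 | bbbbdccdbcdbdadbadabda
   9 |   7 | bbbdccdbcdbdadbadabda
  10 |   8 | bbdccdbcdbdadbadabda
  11 |  14 | bcdbdadbadabda
  12 |  25 | bda
  13 |  17 | bdadbadabda
  14 |   9 | bdccdbcdbdadbadabda
  15 |   3 | cbbbbbbdccdbcdbdadbadabda
  16 |  11 | ccdbcdbdadbadabda
  17 |  12 | cdbcdbdadbadabda
  18 |  15 | cdbdadbadabda
  19 |   1 | cdcbbbbbbdccdbcdbdadbadabda
  20 |  26 | da
  21 |  23 | dabda
  22 |  18 | dadbadabda
  23 |  20 | dbadabda
  24 |  13 | dbcdbdadbadabda
  25 |  16 | dbdadbadabda
  26 |   2 | dcbbbbbbdccdbcdbdadbadabda
  27 |  10 | dccdbcdbdadbadabda

SA = [27, 24, 0, 22, 19, 21, 4, 5, 6, 7, 8, 14, 25, 17, 9, 3, 11, 12, 15, 1, 26, 23, 18, 20, 13, 16, 2, 10]
i: (SA[i-1],SA[i]) lcp shared
  1: (27,24) 1 'a'
  2: (24,0) 1 'a'
  3: (0,22) 1 'a'
  4: (22,19) 2 'ad'
  5: (19,21) 0 ''
  6: (21,4) 1 'b'
  7: (4,5) 5 'bbbbb'
  8: (5,6) 4 'bbbb'
  9: (6,7) 3 'bbb'
  10: (7,8) 2 'bb'
  11: (8,14) 1 'b'
  12: (14,25) 1 'b'
  13: (25,17) 3 'bda'
  14: (17,9) 2 'bd'
  15: (9,3) 0 ''
  16: (3,11) 1 'c'
  17: (11,12) 1 'c'
  18: (12,15) 3 'cdb'
  19: (15,1) 2 'cd'
  20: (1,26) 0 ''
  21: (26,23) 2 'da'
  22: (23,18) 2 'da'
  23: (18,20) 1 'd'
  24: (20,13) 2 'db'
  25: (13,16) 2 'db'
  26: (16,2) 1 'd'
  27: (2,10) 2 'dc'

[0, 1, 1, 1, 2, 0, 1, 5, 4, 3, 2, 1, 1, 3, 2, 0, 1, 1, 3, 2, 0, 2, 2, 1, 2, 2, 1, 2]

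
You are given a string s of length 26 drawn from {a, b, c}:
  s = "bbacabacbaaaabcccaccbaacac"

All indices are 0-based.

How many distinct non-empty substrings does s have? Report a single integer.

305

rank | idx | suffix
   0 |   9 | aaaabcccaccbaacac
   1 |  10 | aaabcccaccbaacac
   2 |  11 | aabcccaccbaacac
   3 |  21 | aacac
   4 |   4 | abacbaaaabcccaccbaacac
   5 |  12 | abcccaccbaacac
   6 |  24 | ac
   7 |   2 | acabacbaaaabcccaccbaacac
   8 |  22 | acac
   9 |   6 | acbaaaabcccaccbaacac
  10 |  17 | accbaacac
  11 |   8 | baaaabcccaccbaacac
  12 |  20 | baacac
  13 |   1 | bacabacbaaaabcccaccbaacac
  14 |   5 | bacbaaaabcccaccbaacac
  15 |   0 | bbacabacbaaaabcccaccbaacac
  16 |  13 | bcccaccbaacac
  17 |  25 | c
  18 |   3 | cabacbaaaabcccaccbaacac
  19 |  23 | cac
  20 |  16 | caccbaacac
  21 |   7 | cbaaaabcccaccbaacac
  22 |  19 | cbaacac
  23 |  15 | ccaccbaacac
  24 |  18 | ccbaacac
  25 |  14 | cccaccbaacac

SA = [9, 10, 11, 21, 4, 12, 24, 2, 22, 6, 17, 8, 20, 1, 5, 0, 13, 25, 3, 23, 16, 7, 19, 15, 18, 14]
i: (SA[i-1],SA[i]) lcp shared
  1: (9,10) 3 'aaa'
  2: (10,11) 2 'aa'
  3: (11,21) 2 'aa'
  4: (21,4) 1 'a'
  5: (4,12) 2 'ab'
  6: (12,24) 1 'a'
  7: (24,2) 2 'ac'
  8: (2,22) 3 'aca'
  9: (22,6) 2 'ac'
  10: (6,17) 2 'ac'
  11: (17,8) 0 ''
  12: (8,20) 3 'baa'
  13: (20,1) 2 'ba'
  14: (1,5) 3 'bac'
  15: (5,0) 1 'b'
  16: (0,13) 1 'b'
  17: (13,25) 0 ''
  18: (25,3) 1 'c'
  19: (3,23) 2 'ca'
  20: (23,16) 3 'cac'
  21: (16,7) 1 'c'
  22: (7,19) 4 'cbaa'
  23: (19,15) 1 'c'
  24: (15,18) 2 'cc'
  25: (18,14) 2 'cc'

n(n+1)/2 = 26·27/2 = 351
Σ LCP = 0 + 3 + 2 + 2 + 1 + 2 + 1 + 2 + 3 + 2 + 2 + 0 + 3 + 2 + 3 + 1 + 1 + 0 + 1 + 2 + 3 + 1 + 4 + 1 + 2 + 2 = 46
distinct = 351 − 46 = 305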